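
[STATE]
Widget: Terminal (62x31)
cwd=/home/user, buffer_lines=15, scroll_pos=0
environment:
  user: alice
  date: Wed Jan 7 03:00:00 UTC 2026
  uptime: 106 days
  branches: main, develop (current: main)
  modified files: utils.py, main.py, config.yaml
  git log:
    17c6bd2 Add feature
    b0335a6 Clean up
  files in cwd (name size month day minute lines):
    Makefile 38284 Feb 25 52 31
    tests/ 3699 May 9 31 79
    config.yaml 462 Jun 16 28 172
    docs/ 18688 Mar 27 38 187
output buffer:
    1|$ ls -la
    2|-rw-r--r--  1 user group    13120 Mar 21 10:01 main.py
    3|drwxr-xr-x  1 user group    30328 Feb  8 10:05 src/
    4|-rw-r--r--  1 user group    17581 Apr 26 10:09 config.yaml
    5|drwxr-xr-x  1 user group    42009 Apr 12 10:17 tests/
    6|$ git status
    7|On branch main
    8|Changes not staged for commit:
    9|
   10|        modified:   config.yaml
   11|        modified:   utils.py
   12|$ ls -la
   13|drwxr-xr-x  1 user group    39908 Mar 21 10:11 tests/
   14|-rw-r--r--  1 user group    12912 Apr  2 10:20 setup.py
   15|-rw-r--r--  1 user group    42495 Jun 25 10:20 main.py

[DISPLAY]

$ ls -la                                                      
-rw-r--r--  1 user group    13120 Mar 21 10:01 main.py        
drwxr-xr-x  1 user group    30328 Feb  8 10:05 src/           
-rw-r--r--  1 user group    17581 Apr 26 10:09 config.yaml    
drwxr-xr-x  1 user group    42009 Apr 12 10:17 tests/         
$ git status                                                  
On branch main                                                
Changes not staged for commit:                                
                                                              
        modified:   config.yaml                               
        modified:   utils.py                                  
$ ls -la                                                      
drwxr-xr-x  1 user group    39908 Mar 21 10:11 tests/         
-rw-r--r--  1 user group    12912 Apr  2 10:20 setup.py       
-rw-r--r--  1 user group    42495 Jun 25 10:20 main.py        
$ █                                                           
                                                              
                                                              
                                                              
                                                              
                                                              
                                                              
                                                              
                                                              
                                                              
                                                              
                                                              
                                                              
                                                              
                                                              
                                                              


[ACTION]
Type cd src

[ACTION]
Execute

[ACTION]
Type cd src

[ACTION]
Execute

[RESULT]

$ ls -la                                                      
-rw-r--r--  1 user group    13120 Mar 21 10:01 main.py        
drwxr-xr-x  1 user group    30328 Feb  8 10:05 src/           
-rw-r--r--  1 user group    17581 Apr 26 10:09 config.yaml    
drwxr-xr-x  1 user group    42009 Apr 12 10:17 tests/         
$ git status                                                  
On branch main                                                
Changes not staged for commit:                                
                                                              
        modified:   config.yaml                               
        modified:   utils.py                                  
$ ls -la                                                      
drwxr-xr-x  1 user group    39908 Mar 21 10:11 tests/         
-rw-r--r--  1 user group    12912 Apr  2 10:20 setup.py       
-rw-r--r--  1 user group    42495 Jun 25 10:20 main.py        
$ cd src                                                      
                                                              
$ cd src                                                      
                                                              
$ █                                                           
                                                              
                                                              
                                                              
                                                              
                                                              
                                                              
                                                              
                                                              
                                                              
                                                              
                                                              


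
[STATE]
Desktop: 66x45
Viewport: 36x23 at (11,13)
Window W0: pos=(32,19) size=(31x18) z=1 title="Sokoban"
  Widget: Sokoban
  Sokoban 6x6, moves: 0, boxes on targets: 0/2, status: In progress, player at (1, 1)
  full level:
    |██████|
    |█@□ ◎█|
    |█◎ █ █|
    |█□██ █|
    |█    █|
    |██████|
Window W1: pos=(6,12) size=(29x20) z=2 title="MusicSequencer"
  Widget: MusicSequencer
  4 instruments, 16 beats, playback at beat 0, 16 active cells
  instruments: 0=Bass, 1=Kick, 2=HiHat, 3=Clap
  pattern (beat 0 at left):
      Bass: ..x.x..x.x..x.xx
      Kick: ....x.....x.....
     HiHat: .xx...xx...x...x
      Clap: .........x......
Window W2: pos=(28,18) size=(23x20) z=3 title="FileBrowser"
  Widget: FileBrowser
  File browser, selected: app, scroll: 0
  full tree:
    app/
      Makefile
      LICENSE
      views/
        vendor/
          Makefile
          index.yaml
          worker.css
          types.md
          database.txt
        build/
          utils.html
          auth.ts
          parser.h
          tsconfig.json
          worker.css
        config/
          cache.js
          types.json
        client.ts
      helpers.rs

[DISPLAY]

icSequencer            ┃            
───────────────────────┨            
  ▼123456789012345     ┃            
ss··█·█··█·█··█·██     ┃            
ck····█·····█·····     ┃            
at·██···██···█···┏━━━━━━━━━━━━━━━━━━
ap·········█·····┃ FileBrowser      
                 ┠──────────────────
                 ┃> [-] app/        
                 ┃    Makefile      
                 ┃    LICENSE       
                 ┃    [+] views/    
                 ┃    helpers.rs    
                 ┃                  
                 ┃                  
                 ┃                  
                 ┃                  
                 ┃                  
━━━━━━━━━━━━━━━━━┃                  
                 ┃                  
                 ┃                  
                 ┃                  
                 ┃                  


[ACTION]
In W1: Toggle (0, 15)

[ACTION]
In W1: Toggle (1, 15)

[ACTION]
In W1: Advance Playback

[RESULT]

icSequencer            ┃            
───────────────────────┨            
  0▼23456789012345     ┃            
ss··█·█··█·█··█·█·     ┃            
ck····█·····█····█     ┃            
at·██···██···█···┏━━━━━━━━━━━━━━━━━━
ap·········█·····┃ FileBrowser      
                 ┠──────────────────
                 ┃> [-] app/        
                 ┃    Makefile      
                 ┃    LICENSE       
                 ┃    [+] views/    
                 ┃    helpers.rs    
                 ┃                  
                 ┃                  
                 ┃                  
                 ┃                  
                 ┃                  
━━━━━━━━━━━━━━━━━┃                  
                 ┃                  
                 ┃                  
                 ┃                  
                 ┃                  


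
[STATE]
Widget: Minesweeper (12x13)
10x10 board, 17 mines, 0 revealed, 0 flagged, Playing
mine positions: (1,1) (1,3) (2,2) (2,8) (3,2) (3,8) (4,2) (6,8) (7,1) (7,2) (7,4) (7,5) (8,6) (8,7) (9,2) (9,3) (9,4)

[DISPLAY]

■■■■■■■■■■  
■■■■■■■■■■  
■■■■■■■■■■  
■■■■■■■■■■  
■■■■■■■■■■  
■■■■■■■■■■  
■■■■■■■■■■  
■■■■■■■■■■  
■■■■■■■■■■  
■■■■■■■■■■  
            
            
            


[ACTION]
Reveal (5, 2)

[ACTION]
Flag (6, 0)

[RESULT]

■■■■■■■■■■  
■■■■■■■■■■  
■■■■■■■■■■  
■■■■■■■■■■  
■■■■■■■■■■  
■■1■■■■■■■  
⚑■■■■■■■■■  
■■■■■■■■■■  
■■■■■■■■■■  
■■■■■■■■■■  
            
            
            


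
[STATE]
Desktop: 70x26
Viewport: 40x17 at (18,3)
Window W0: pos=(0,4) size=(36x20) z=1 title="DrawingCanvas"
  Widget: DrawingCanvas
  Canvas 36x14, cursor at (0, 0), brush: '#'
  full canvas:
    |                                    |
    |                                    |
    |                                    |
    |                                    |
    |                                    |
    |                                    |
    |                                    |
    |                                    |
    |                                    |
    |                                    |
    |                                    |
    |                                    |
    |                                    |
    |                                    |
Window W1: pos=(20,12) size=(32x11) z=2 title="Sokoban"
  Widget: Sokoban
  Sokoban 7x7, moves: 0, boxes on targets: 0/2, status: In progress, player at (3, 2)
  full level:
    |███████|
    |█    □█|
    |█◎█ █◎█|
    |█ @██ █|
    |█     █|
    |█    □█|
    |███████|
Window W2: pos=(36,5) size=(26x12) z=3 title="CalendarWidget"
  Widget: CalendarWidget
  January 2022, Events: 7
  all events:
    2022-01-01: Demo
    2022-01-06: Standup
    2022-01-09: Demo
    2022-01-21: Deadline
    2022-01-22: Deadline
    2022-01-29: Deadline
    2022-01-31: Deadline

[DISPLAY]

                                        
━━━━━━━━━━━━━━━━━┓                      
                 ┃┏━━━━━━━━━━━━━━━━━━━━━
─────────────────┨┃ CalendarWidget      
                 ┃┠─────────────────────
                 ┃┃      January 2022   
                 ┃┃Mo Tu We Th Fr Sa Su 
                 ┃┃                1*  2
                 ┃┃ 3  4  5  6*  7  8  9
  ┏━━━━━━━━━━━━━━━┃10 11 12 13 14 15 16 
  ┃ Sokoban       ┃17 18 19 20 21* 22* 2
  ┠───────────────┃24 25 26 27 28 29* 30
  ┃███████        ┃31*                  
  ┃█    □█        ┗━━━━━━━━━━━━━━━━━━━━━
  ┃█◎█ █◎█                       ┃      
  ┃█ @██ █                       ┃      
  ┃█     █                       ┃      


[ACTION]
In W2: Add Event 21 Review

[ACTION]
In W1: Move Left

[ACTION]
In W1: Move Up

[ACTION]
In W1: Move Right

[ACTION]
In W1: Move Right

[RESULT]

                                        
━━━━━━━━━━━━━━━━━┓                      
                 ┃┏━━━━━━━━━━━━━━━━━━━━━
─────────────────┨┃ CalendarWidget      
                 ┃┠─────────────────────
                 ┃┃      January 2022   
                 ┃┃Mo Tu We Th Fr Sa Su 
                 ┃┃                1*  2
                 ┃┃ 3  4  5  6*  7  8  9
  ┏━━━━━━━━━━━━━━━┃10 11 12 13 14 15 16 
  ┃ Sokoban       ┃17 18 19 20 21* 22* 2
  ┠───────────────┃24 25 26 27 28 29* 30
  ┃███████        ┃31*                  
  ┃█    □█        ┗━━━━━━━━━━━━━━━━━━━━━
  ┃█+█ █◎█                       ┃      
  ┃█  ██ █                       ┃      
  ┃█     █                       ┃      


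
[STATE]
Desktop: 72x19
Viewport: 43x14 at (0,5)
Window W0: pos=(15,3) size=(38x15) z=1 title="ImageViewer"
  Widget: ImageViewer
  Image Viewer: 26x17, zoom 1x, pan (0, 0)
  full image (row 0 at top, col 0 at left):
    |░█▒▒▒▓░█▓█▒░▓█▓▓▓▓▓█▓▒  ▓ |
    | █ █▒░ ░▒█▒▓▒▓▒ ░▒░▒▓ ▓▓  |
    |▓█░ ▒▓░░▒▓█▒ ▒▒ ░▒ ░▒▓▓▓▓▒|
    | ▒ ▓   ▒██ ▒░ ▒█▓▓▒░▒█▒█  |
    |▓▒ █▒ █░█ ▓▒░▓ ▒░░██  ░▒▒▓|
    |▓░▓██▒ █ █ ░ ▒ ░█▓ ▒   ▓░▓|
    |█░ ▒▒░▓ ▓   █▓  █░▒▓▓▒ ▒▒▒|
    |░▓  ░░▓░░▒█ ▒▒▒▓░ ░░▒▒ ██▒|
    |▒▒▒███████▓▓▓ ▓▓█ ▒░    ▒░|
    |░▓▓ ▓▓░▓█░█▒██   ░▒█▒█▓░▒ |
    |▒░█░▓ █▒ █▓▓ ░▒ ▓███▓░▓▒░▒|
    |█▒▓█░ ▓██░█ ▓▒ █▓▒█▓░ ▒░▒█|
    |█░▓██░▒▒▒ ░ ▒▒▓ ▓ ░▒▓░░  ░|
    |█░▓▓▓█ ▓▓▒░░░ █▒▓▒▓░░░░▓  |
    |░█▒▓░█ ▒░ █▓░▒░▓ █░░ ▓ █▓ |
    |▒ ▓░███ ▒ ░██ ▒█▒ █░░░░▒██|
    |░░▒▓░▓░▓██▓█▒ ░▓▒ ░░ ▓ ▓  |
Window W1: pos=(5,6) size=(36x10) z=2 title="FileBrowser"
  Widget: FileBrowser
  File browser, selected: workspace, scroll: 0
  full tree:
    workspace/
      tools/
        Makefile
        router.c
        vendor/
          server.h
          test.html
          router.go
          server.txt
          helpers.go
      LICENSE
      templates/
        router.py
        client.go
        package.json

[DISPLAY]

               ┠───────────────────────────
     ┏━━━━━━━━━━━━━━━━━━━━━━━━━━━━━━━━━━┓  
     ┃ FileBrowser                      ┃  
     ┠──────────────────────────────────┨▒ 
     ┃> [-] workspace/                  ┃  
     ┃    [+] tools/                    ┃▓ 
     ┃    LICENSE                       ┃▓ 
     ┃    [+] templates/                ┃▒ 
     ┃                                  ┃▒ 
     ┃                                  ┃░ 
     ┗━━━━━━━━━━━━━━━━━━━━━━━━━━━━━━━━━━┛  
               ┃▒░█░▓ █▒ █▓▓ ░▒ ▓███▓░▓▒░▒ 
               ┗━━━━━━━━━━━━━━━━━━━━━━━━━━━
                                           


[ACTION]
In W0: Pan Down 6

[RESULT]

               ┠───────────────────────────
     ┏━━━━━━━━━━━━━━━━━━━━━━━━━━━━━━━━━━┓▒ 
     ┃ FileBrowser                      ┃▒ 
     ┠──────────────────────────────────┨░ 
     ┃> [-] workspace/                  ┃  
     ┃    [+] tools/                    ┃▒ 
     ┃    LICENSE                       ┃█ 
     ┃    [+] templates/                ┃░ 
     ┃                                  ┃  
     ┃                                  ┃  
     ┗━━━━━━━━━━━━━━━━━━━━━━━━━━━━━━━━━━┛█ 
               ┃░░▒▓░▓░▓██▓█▒ ░▓▒ ░░ ▓ ▓   
               ┗━━━━━━━━━━━━━━━━━━━━━━━━━━━
                                           


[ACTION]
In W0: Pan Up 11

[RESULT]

               ┠───────────────────────────
     ┏━━━━━━━━━━━━━━━━━━━━━━━━━━━━━━━━━━┓  
     ┃ FileBrowser                      ┃  
     ┠──────────────────────────────────┨▒ 
     ┃> [-] workspace/                  ┃  
     ┃    [+] tools/                    ┃▓ 
     ┃    LICENSE                       ┃▓ 
     ┃    [+] templates/                ┃▒ 
     ┃                                  ┃▒ 
     ┃                                  ┃░ 
     ┗━━━━━━━━━━━━━━━━━━━━━━━━━━━━━━━━━━┛  
               ┃▒░█░▓ █▒ █▓▓ ░▒ ▓███▓░▓▒░▒ 
               ┗━━━━━━━━━━━━━━━━━━━━━━━━━━━
                                           


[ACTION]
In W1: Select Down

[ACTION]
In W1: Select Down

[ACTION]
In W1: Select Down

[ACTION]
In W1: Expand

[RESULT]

               ┠───────────────────────────
     ┏━━━━━━━━━━━━━━━━━━━━━━━━━━━━━━━━━━┓  
     ┃ FileBrowser                      ┃  
     ┠──────────────────────────────────┨▒ 
     ┃  [-] workspace/                  ┃  
     ┃    [+] tools/                    ┃▓ 
     ┃    LICENSE                       ┃▓ 
     ┃  > [-] templates/                ┃▒ 
     ┃      router.py                   ┃▒ 
     ┃      client.go                   ┃░ 
     ┗━━━━━━━━━━━━━━━━━━━━━━━━━━━━━━━━━━┛  
               ┃▒░█░▓ █▒ █▓▓ ░▒ ▓███▓░▓▒░▒ 
               ┗━━━━━━━━━━━━━━━━━━━━━━━━━━━
                                           


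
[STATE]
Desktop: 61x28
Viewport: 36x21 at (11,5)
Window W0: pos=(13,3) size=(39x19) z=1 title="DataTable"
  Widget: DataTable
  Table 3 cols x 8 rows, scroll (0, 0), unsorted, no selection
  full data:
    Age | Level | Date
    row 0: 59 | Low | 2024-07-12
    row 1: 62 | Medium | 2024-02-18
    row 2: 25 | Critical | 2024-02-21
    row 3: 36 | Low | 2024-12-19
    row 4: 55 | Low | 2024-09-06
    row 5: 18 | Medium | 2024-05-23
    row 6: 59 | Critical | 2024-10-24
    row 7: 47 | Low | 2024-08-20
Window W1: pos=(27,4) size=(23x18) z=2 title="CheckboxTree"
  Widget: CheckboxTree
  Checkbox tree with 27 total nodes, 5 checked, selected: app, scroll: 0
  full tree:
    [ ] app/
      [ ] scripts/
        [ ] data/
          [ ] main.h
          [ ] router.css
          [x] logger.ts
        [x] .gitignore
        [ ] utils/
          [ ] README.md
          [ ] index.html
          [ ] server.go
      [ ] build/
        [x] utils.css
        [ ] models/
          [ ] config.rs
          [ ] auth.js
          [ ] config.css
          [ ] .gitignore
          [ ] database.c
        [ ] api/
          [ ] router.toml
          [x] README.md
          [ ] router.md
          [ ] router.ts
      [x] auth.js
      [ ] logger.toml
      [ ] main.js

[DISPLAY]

  ┠─────────────┃ CheckboxTree      
  ┃Age│Level   │┠───────────────────
  ┃───┼────────┼┃>[-] app/          
  ┃59 │Low     │┃   [-] scripts/    
  ┃62 │Medium  │┃     [-] data/     
  ┃25 │Critical│┃       [ ] main.h  
  ┃36 │Low     │┃       [ ] router.c
  ┃55 │Low     │┃       [x] logger.t
  ┃18 │Medium  │┃     [x] .gitignore
  ┃59 │Critical│┃     [ ] utils/    
  ┃47 │Low     │┃       [ ] README.m
  ┃             ┃       [ ] index.ht
  ┃             ┃       [ ] server.g
  ┃             ┃   [-] build/      
  ┃             ┃     [x] utils.css 
  ┃             ┃     [ ] models/   
  ┗━━━━━━━━━━━━━┗━━━━━━━━━━━━━━━━━━━
                                    
                                    
                                    
                                    


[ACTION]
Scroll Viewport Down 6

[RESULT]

  ┃───┼────────┼┃>[-] app/          
  ┃59 │Low     │┃   [-] scripts/    
  ┃62 │Medium  │┃     [-] data/     
  ┃25 │Critical│┃       [ ] main.h  
  ┃36 │Low     │┃       [ ] router.c
  ┃55 │Low     │┃       [x] logger.t
  ┃18 │Medium  │┃     [x] .gitignore
  ┃59 │Critical│┃     [ ] utils/    
  ┃47 │Low     │┃       [ ] README.m
  ┃             ┃       [ ] index.ht
  ┃             ┃       [ ] server.g
  ┃             ┃   [-] build/      
  ┃             ┃     [x] utils.css 
  ┃             ┃     [ ] models/   
  ┗━━━━━━━━━━━━━┗━━━━━━━━━━━━━━━━━━━
                                    
                                    
                                    
                                    
                                    
                                    


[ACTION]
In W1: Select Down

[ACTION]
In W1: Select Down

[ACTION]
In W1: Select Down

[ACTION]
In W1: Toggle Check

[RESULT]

  ┃───┼────────┼┃ [-] app/          
  ┃59 │Low     │┃   [-] scripts/    
  ┃62 │Medium  │┃     [-] data/     
  ┃25 │Critical│┃>      [x] main.h  
  ┃36 │Low     │┃       [ ] router.c
  ┃55 │Low     │┃       [x] logger.t
  ┃18 │Medium  │┃     [x] .gitignore
  ┃59 │Critical│┃     [ ] utils/    
  ┃47 │Low     │┃       [ ] README.m
  ┃             ┃       [ ] index.ht
  ┃             ┃       [ ] server.g
  ┃             ┃   [-] build/      
  ┃             ┃     [x] utils.css 
  ┃             ┃     [ ] models/   
  ┗━━━━━━━━━━━━━┗━━━━━━━━━━━━━━━━━━━
                                    
                                    
                                    
                                    
                                    
                                    


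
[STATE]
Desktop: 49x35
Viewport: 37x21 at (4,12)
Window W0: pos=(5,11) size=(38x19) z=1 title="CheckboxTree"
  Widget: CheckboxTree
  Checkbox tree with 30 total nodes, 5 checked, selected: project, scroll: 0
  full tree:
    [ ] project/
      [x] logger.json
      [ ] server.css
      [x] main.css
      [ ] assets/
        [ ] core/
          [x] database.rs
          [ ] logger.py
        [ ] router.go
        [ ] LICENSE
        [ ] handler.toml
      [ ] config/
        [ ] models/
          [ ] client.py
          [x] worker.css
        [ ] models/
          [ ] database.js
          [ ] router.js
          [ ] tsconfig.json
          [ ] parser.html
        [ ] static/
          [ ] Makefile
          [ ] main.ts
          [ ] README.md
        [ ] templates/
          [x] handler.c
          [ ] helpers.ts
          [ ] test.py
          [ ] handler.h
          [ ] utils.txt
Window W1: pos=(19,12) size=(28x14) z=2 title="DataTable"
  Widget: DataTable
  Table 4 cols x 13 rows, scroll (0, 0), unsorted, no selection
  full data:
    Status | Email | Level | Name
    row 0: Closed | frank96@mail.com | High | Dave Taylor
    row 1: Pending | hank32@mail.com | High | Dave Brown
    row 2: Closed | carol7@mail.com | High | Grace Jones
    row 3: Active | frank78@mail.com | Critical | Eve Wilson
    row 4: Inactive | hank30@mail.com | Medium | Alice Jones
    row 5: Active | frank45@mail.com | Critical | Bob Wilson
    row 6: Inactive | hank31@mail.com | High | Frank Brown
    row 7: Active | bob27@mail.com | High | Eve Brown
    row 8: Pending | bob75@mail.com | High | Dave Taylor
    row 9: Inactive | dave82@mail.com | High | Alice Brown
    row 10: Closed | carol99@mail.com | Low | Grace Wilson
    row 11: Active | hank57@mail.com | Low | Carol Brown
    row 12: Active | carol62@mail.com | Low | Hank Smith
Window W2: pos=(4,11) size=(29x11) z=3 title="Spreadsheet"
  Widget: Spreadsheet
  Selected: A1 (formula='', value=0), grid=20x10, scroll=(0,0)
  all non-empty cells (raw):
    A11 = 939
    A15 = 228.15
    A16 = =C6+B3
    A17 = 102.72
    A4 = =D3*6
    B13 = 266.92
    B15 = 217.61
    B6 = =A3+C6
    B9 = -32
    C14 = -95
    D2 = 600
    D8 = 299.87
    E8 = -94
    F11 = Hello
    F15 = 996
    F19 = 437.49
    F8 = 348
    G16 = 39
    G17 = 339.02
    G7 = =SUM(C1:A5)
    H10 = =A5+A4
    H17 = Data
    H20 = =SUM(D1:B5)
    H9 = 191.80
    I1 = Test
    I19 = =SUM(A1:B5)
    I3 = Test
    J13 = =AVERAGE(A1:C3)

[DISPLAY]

┃ Spreadsheet               ┃━━━━━━━━
┠───────────────────────────┨        
┃A1:                        ┃────────
┃       A       B       C   ┃l       
┃---------------------------┃────────
┃  1      [0]       0       ┃k96@mail
┃  2        0       0       ┃32@mail.
┃  3        0       0       ┃l7@mail.
┃  4        0       0       ┃k78@mail
┗━━━━━━━━━━━━━━━━━━━━━━━━━━━┛30@mail.
 ┃     [ ] rout┃Active  │frank45@mail
 ┃     [ ] LICE┃Inactive│hank31@mail.
 ┃     [ ] hand┃Active  │bob27@mail.c
 ┃   [-] config┗━━━━━━━━━━━━━━━━━━━━━
 ┃     [-] models/                   
 ┃       [ ] client.py               
 ┃       [x] worker.css              
 ┗━━━━━━━━━━━━━━━━━━━━━━━━━━━━━━━━━━━
                                     
                                     
                                     


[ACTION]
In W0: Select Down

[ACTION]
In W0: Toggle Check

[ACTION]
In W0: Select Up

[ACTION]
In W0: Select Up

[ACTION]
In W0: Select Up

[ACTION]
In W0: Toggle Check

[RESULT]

┃ Spreadsheet               ┃━━━━━━━━
┠───────────────────────────┨        
┃A1:                        ┃────────
┃       A       B       C   ┃l       
┃---------------------------┃────────
┃  1      [0]       0       ┃k96@mail
┃  2        0       0       ┃32@mail.
┃  3        0       0       ┃l7@mail.
┃  4        0       0       ┃k78@mail
┗━━━━━━━━━━━━━━━━━━━━━━━━━━━┛30@mail.
 ┃     [x] rout┃Active  │frank45@mail
 ┃     [x] LICE┃Inactive│hank31@mail.
 ┃     [x] hand┃Active  │bob27@mail.c
 ┃   [x] config┗━━━━━━━━━━━━━━━━━━━━━
 ┃     [x] models/                   
 ┃       [x] client.py               
 ┃       [x] worker.css              
 ┗━━━━━━━━━━━━━━━━━━━━━━━━━━━━━━━━━━━
                                     
                                     
                                     


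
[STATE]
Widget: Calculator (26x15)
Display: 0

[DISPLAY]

                         0
┌───┬───┬───┬───┐         
│ 7 │ 8 │ 9 │ ÷ │         
├───┼───┼───┼───┤         
│ 4 │ 5 │ 6 │ × │         
├───┼───┼───┼───┤         
│ 1 │ 2 │ 3 │ - │         
├───┼───┼───┼───┤         
│ 0 │ . │ = │ + │         
├───┼───┼───┼───┤         
│ C │ MC│ MR│ M+│         
└───┴───┴───┴───┘         
                          
                          
                          


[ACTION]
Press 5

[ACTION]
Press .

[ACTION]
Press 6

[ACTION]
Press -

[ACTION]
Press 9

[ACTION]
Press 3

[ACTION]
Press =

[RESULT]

                     -87.4
┌───┬───┬───┬───┐         
│ 7 │ 8 │ 9 │ ÷ │         
├───┼───┼───┼───┤         
│ 4 │ 5 │ 6 │ × │         
├───┼───┼───┼───┤         
│ 1 │ 2 │ 3 │ - │         
├───┼───┼───┼───┤         
│ 0 │ . │ = │ + │         
├───┼───┼───┼───┤         
│ C │ MC│ MR│ M+│         
└───┴───┴───┴───┘         
                          
                          
                          


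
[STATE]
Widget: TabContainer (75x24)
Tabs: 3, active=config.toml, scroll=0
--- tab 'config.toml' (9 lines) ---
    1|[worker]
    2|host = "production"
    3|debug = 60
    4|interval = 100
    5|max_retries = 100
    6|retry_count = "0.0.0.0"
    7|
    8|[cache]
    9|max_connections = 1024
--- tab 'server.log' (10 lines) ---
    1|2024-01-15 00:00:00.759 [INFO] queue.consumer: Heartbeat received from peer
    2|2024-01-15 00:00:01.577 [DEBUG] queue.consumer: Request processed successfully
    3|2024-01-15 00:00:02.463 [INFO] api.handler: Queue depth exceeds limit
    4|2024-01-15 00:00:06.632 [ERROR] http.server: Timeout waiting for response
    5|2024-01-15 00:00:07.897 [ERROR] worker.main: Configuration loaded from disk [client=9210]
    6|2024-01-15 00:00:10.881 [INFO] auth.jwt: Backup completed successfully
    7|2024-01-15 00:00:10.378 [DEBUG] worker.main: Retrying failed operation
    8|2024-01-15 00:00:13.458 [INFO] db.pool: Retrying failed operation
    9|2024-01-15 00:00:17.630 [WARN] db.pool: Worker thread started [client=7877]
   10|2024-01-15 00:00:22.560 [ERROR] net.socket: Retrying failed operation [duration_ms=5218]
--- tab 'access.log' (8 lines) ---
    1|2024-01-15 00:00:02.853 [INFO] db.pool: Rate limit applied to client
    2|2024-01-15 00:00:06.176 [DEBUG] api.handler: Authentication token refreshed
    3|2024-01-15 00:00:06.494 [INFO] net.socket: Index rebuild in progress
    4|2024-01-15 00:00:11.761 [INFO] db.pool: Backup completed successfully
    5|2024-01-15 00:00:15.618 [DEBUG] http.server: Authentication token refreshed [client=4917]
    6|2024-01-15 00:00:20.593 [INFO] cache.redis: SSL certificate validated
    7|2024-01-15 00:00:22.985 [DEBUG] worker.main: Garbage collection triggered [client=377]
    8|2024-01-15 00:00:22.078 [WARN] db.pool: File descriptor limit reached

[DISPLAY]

[config.toml]│ server.log │ access.log                                     
───────────────────────────────────────────────────────────────────────────
[worker]                                                                   
host = "production"                                                        
debug = 60                                                                 
interval = 100                                                             
max_retries = 100                                                          
retry_count = "0.0.0.0"                                                    
                                                                           
[cache]                                                                    
max_connections = 1024                                                     
                                                                           
                                                                           
                                                                           
                                                                           
                                                                           
                                                                           
                                                                           
                                                                           
                                                                           
                                                                           
                                                                           
                                                                           
                                                                           


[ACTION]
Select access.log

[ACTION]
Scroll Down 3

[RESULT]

 config.toml │ server.log │[access.log]                                    
───────────────────────────────────────────────────────────────────────────
2024-01-15 00:00:11.761 [INFO] db.pool: Backup completed successfully      
2024-01-15 00:00:15.618 [DEBUG] http.server: Authentication token refreshed
2024-01-15 00:00:20.593 [INFO] cache.redis: SSL certificate validated      
2024-01-15 00:00:22.985 [DEBUG] worker.main: Garbage collection triggered [
2024-01-15 00:00:22.078 [WARN] db.pool: File descriptor limit reached      
                                                                           
                                                                           
                                                                           
                                                                           
                                                                           
                                                                           
                                                                           
                                                                           
                                                                           
                                                                           
                                                                           
                                                                           
                                                                           
                                                                           
                                                                           
                                                                           
                                                                           


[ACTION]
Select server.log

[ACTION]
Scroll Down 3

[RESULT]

 config.toml │[server.log]│ access.log                                     
───────────────────────────────────────────────────────────────────────────
2024-01-15 00:00:06.632 [ERROR] http.server: Timeout waiting for response  
2024-01-15 00:00:07.897 [ERROR] worker.main: Configuration loaded from disk
2024-01-15 00:00:10.881 [INFO] auth.jwt: Backup completed successfully     
2024-01-15 00:00:10.378 [DEBUG] worker.main: Retrying failed operation     
2024-01-15 00:00:13.458 [INFO] db.pool: Retrying failed operation          
2024-01-15 00:00:17.630 [WARN] db.pool: Worker thread started [client=7877]
2024-01-15 00:00:22.560 [ERROR] net.socket: Retrying failed operation [dura
                                                                           
                                                                           
                                                                           
                                                                           
                                                                           
                                                                           
                                                                           
                                                                           
                                                                           
                                                                           
                                                                           
                                                                           
                                                                           
                                                                           
                                                                           


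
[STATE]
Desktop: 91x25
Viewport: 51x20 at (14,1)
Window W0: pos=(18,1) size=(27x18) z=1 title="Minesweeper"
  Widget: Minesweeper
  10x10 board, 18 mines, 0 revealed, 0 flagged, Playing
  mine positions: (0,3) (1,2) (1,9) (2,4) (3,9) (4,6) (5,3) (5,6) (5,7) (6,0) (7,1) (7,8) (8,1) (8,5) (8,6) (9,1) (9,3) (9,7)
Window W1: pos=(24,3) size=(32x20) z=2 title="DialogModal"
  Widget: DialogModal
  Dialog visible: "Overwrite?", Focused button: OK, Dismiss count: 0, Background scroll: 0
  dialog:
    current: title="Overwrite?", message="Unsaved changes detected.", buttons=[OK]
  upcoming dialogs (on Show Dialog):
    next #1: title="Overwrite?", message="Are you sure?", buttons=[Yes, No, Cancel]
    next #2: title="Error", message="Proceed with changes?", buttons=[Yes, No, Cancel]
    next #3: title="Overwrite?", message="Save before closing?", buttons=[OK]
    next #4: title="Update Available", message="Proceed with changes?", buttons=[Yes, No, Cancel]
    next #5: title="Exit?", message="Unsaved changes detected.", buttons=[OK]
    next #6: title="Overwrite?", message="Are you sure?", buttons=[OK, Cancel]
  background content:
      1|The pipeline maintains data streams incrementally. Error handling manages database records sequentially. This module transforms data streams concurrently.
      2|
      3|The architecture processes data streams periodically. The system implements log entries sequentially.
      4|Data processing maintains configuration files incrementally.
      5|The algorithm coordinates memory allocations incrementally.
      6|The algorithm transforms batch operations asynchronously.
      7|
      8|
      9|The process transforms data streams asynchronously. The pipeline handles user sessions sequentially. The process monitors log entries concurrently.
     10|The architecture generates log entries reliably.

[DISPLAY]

    ┏━━━━━━━━━━━━━━━━━━━━━━━━━┓                    
    ┃ Minesweeper             ┃                    
    ┠─────┏━━━━━━━━━━━━━━━━━━━━━━━━━━━━━━┓         
    ┃■■■■■┃ DialogModal                  ┃         
    ┃■■■■■┠──────────────────────────────┨         
    ┃■■■■■┃The pipeline maintains data st┃         
    ┃■■■■■┃                              ┃         
    ┃■■■■■┃The architecture processes dat┃         
    ┃■■■■■┃Data processing maintains conf┃         
    ┃■■■■■┃The algorithm coordinates memo┃         
    ┃■■■■■┃Th┌────────────────────────┐ch┃         
    ┃■■■■■┃  │       Overwrite?       │  ┃         
    ┃■■■■■┃  │Unsaved changes detected│  ┃         
    ┃     ┃Th│          [OK]          │st┃         
    ┃     ┃Th└────────────────────────┘og┃         
    ┃     ┃                              ┃         
    ┃     ┃                              ┃         
    ┗━━━━━┃                              ┃         
          ┃                              ┃         
          ┃                              ┃         


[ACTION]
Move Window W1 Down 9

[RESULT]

    ┏━━━━━━━━━━━━━━━━━━━━━━━━━┓                    
    ┃ Minesweeper             ┃                    
    ┠─────────────────────────┨                    
    ┃■■■■■■■■■■               ┃                    
    ┃■■■■■┏━━━━━━━━━━━━━━━━━━━━━━━━━━━━━━┓         
    ┃■■■■■┃ DialogModal                  ┃         
    ┃■■■■■┠──────────────────────────────┨         
    ┃■■■■■┃The pipeline maintains data st┃         
    ┃■■■■■┃                              ┃         
    ┃■■■■■┃The architecture processes dat┃         
    ┃■■■■■┃Data processing maintains conf┃         
    ┃■■■■■┃The algorithm coordinates memo┃         
    ┃■■■■■┃Th┌────────────────────────┐ch┃         
    ┃     ┃  │       Overwrite?       │  ┃         
    ┃     ┃  │Unsaved changes detected│  ┃         
    ┃     ┃Th│          [OK]          │st┃         
    ┃     ┃Th└────────────────────────┘og┃         
    ┗━━━━━┃                              ┃         
          ┃                              ┃         
          ┃                              ┃         


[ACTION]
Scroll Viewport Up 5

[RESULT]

                                                   
    ┏━━━━━━━━━━━━━━━━━━━━━━━━━┓                    
    ┃ Minesweeper             ┃                    
    ┠─────────────────────────┨                    
    ┃■■■■■■■■■■               ┃                    
    ┃■■■■■┏━━━━━━━━━━━━━━━━━━━━━━━━━━━━━━┓         
    ┃■■■■■┃ DialogModal                  ┃         
    ┃■■■■■┠──────────────────────────────┨         
    ┃■■■■■┃The pipeline maintains data st┃         
    ┃■■■■■┃                              ┃         
    ┃■■■■■┃The architecture processes dat┃         
    ┃■■■■■┃Data processing maintains conf┃         
    ┃■■■■■┃The algorithm coordinates memo┃         
    ┃■■■■■┃Th┌────────────────────────┐ch┃         
    ┃     ┃  │       Overwrite?       │  ┃         
    ┃     ┃  │Unsaved changes detected│  ┃         
    ┃     ┃Th│          [OK]          │st┃         
    ┃     ┃Th└────────────────────────┘og┃         
    ┗━━━━━┃                              ┃         
          ┃                              ┃         


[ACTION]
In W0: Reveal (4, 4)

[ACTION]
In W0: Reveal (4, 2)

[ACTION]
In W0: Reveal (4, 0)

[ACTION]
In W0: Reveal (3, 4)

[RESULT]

                                                   
    ┏━━━━━━━━━━━━━━━━━━━━━━━━━┓                    
    ┃ Minesweeper             ┃                    
    ┠─────────────────────────┨                    
    ┃ 1■■■■■■■■               ┃                    
    ┃ 1■■■┏━━━━━━━━━━━━━━━━━━━━━━━━━━━━━━┓         
    ┃ 112■┃ DialogModal                  ┃         
    ┃   11┠──────────────────────────────┨         
    ┃  111┃The pipeline maintains data st┃         
    ┃111■■┃                              ┃         
    ┃■■■■■┃The architecture processes dat┃         
    ┃■■■■■┃Data processing maintains conf┃         
    ┃■■■■■┃The algorithm coordinates memo┃         
    ┃■■■■■┃Th┌────────────────────────┐ch┃         
    ┃     ┃  │       Overwrite?       │  ┃         
    ┃     ┃  │Unsaved changes detected│  ┃         
    ┃     ┃Th│          [OK]          │st┃         
    ┃     ┃Th└────────────────────────┘og┃         
    ┗━━━━━┃                              ┃         
          ┃                              ┃         
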